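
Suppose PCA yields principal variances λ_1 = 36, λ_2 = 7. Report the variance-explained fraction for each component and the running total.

Step 1 — total variance = trace(Sigma) = Σ λ_i = 36 + 7 = 43.

Step 2 — fraction explained by component i = λ_i / Σ λ:
  PC1: 36/43 = 0.8372
  PC2: 7/43 = 0.1628

Step 3 — cumulative fraction after k components = (λ_1 + ... + λ_k) / Σ λ:
  k = 1: 36/43 = 0.8372
  k = 2: (36 + 7)/43 = 43/43 = 1

Summary (fraction, with percent):

explained: PC1 0.8372 (83.72%), PC2 0.1628 (16.28%);  cumulative: 0.8372, 1


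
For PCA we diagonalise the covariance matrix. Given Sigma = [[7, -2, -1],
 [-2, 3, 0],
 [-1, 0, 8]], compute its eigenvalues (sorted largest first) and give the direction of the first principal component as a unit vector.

Step 1 — characteristic polynomial p(λ) = det(λI - Sigma) = λ³ - tr·λ² + c_1·λ - det, where tr = trace, c_1 = sum of the principal 2×2 minors, det = det(Sigma):
  tr = 7 + 3 + 8 = 18,
  c_1 = (7·3 - (-2)²) + (7·8 - (-1)²) + (3·8 - (0)²) = 17 + 55 + 24 = 96,
  det = 7·(3·8 - (0)²) - (-2)·((-2)·8 - (0)·(-1)) + (-1)·((-2)·(0) - 3·(-1)) = 7·(24) - (-2)·(-16) + (-1)·(3) = 133.
  So p(λ) = λ³ - 18λ² + 96λ - 133.
Step 2 — look for an integer root (rational root theorem: any rational root is an integer divisor of 133). Testing λ = 7:
  p(7) = 343 - 882 + 672 - 133 = 0  ✓
  Dividing out (λ - 7): p(λ) = (λ - 7)(λ² - 11λ + 19).
Step 3 — remaining eigenvalues from the quadratic λ² - 11λ + 19 = 0:
  Δ = 11² - 4·19 = 121 - 76 = 45,  λ = (11 ± √45)/2 = (11 ± 6.7082)/2 ≈ 8.8541 or 2.1459.
  Sorted: λ_1 = 8.8541,  λ_2 = 7,  λ_3 = 2.1459  (check: sum = 18 = tr ✓).

Step 4 — unit eigenvector for λ_1 ≈ 8.8541: v spans the null space of (Sigma - λ_1 I), whose rows are
  r_1 = (-1.8541, -2, -1),  r_2 = (-2, -5.8541, 0),  r_3 = (-1, 0, -0.8541).
  v is orthogonal to every row, so take v ∝ r_1 × r_2 = ((-2)·(0) - (-1)·(-5.8541), (-1)·(-2) - (-1.8541)·(0), (-1.8541)·(-5.8541) - (-2)·(-2)) ≈ (-5.8541, 2, 6.8541).
  Rescale (multiply by -1 so the first nonzero entry is positive): u = (5.8541, -2, -6.8541).
  ||u|| = √((5.8541)² + (-2)² + (-6.8541)²) = √(85.2492) ≈ 9.2331,  v_1 = u/||u|| ≈ (0.634, -0.2166, -0.7423) (||v_1|| = 1).

λ_1 = 8.8541,  λ_2 = 7,  λ_3 = 2.1459;  v_1 ≈ (0.634, -0.2166, -0.7423)


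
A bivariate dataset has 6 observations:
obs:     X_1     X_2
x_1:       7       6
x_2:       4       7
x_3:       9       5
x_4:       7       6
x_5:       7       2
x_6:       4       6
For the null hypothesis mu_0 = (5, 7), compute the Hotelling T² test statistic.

Step 1 — sample mean vector:
  mean(X_1) = (7 + 4 + 9 + 7 + 7 + 4) / 6 = 38/6 = 6.3333
  mean(X_2) = (6 + 7 + 5 + 6 + 2 + 6) / 6 = 32/6 = 5.3333
  x̄ = (6.3333, 5.3333),  deviation x̄ - mu_0 = (6.3333, 5.3333) - (5, 7) = (1.3333, -1.6667).

Step 2 — sample covariance matrix, S[i,j] = (1/(n-1)) · Σ_k (x_{k,i} - mean_i) · (x_{k,j} - mean_j), divisor n-1 = 5:
  S[X_1,X_1] = ((0.6667)·(0.6667) + (-2.3333)·(-2.3333) + (2.6667)·(2.6667) + (0.6667)·(0.6667) + (0.6667)·(0.6667) + (-2.3333)·(-2.3333)) / 5 = 19.3333/5 = 3.8667
  S[X_1,X_2] = ((0.6667)·(0.6667) + (-2.3333)·(1.6667) + (2.6667)·(-0.3333) + (0.6667)·(0.6667) + (0.6667)·(-3.3333) + (-2.3333)·(0.6667)) / 5 = -7.6667/5 = -1.5333
  S[X_2,X_2] = ((0.6667)·(0.6667) + (1.6667)·(1.6667) + (-0.3333)·(-0.3333) + (0.6667)·(0.6667) + (-3.3333)·(-3.3333) + (0.6667)·(0.6667)) / 5 = 15.3333/5 = 3.0667
  S = [[3.8667, -1.5333],
 [-1.5333, 3.0667]].

Step 3 — invert S. det(S) = 3.8667·3.0667 - (-1.5333)² = 9.5067.
  S^{-1} = (1/det) · [[d, -b], [-b, a]] = [[0.3226, 0.1613],
 [0.1613, 0.4067]].

Step 4 — quadratic form (x̄ - mu_0)^T · S^{-1} · (x̄ - mu_0):
  S^{-1} · (x̄ - mu_0) = (0.1613, -0.4628),
  (x̄ - mu_0)^T · [...] = (1.3333)·(0.1613) + (-1.6667)·(-0.4628) = 0.9864.

Step 5 — scale by n: T² = 6 · 0.9864 = 5.9187.

T² ≈ 5.9187


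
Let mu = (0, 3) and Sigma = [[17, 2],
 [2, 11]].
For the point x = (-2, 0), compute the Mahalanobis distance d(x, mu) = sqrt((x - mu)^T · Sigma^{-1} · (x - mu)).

Step 1 — centre the observation: (x - mu) = (-2, -3).

Step 2 — invert Sigma. det(Sigma) = 17·11 - (2)² = 183.
  Sigma^{-1} = (1/det) · [[d, -b], [-b, a]] = [[0.0601, -0.0109],
 [-0.0109, 0.0929]].

Step 3 — form the quadratic (x - mu)^T · Sigma^{-1} · (x - mu):
  Sigma^{-1} · (x - mu) = (-0.0874, -0.2568).
  (x - mu)^T · [Sigma^{-1} · (x - mu)] = (-2)·(-0.0874) + (-3)·(-0.2568) = 0.9454.

Step 4 — take square root: d = √(0.9454) ≈ 0.9723.

d(x, mu) = √(0.9454) ≈ 0.9723


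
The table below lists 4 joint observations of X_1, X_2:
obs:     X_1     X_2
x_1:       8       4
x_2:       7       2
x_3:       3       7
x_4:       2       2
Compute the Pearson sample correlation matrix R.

Step 1 — column means:
  mean(X_1) = (8 + 7 + 3 + 2) / 4 = 20/4 = 5
  mean(X_2) = (4 + 2 + 7 + 2) / 4 = 15/4 = 3.75

Step 2 — sample variances and covariances s[i,j] = (1/(n-1)) · Σ_k (x_{k,i} - mean_i) · (x_{k,j} - mean_j), with n-1 = 3:
  s[X_1,X_1] = ((3)·(3) + (2)·(2) + (-2)·(-2) + (-3)·(-3)) / 3 = 26/3 = 8.6667
  s[X_1,X_2] = ((3)·(0.25) + (2)·(-1.75) + (-2)·(3.25) + (-3)·(-1.75)) / 3 = -4/3 = -1.3333
  s[X_2,X_2] = ((0.25)·(0.25) + (-1.75)·(-1.75) + (3.25)·(3.25) + (-1.75)·(-1.75)) / 3 = 16.75/3 = 5.5833
  Sample standard deviations s_i = √(s[i,i]):
  s(X_1) = √(8.6667) = 2.9439
  s(X_2) = √(5.5833) = 2.3629

Step 3 — r_{ij} = s_{ij} / (s_i · s_j):
  r[X_1,X_1] = 1 (diagonal).
  r[X_1,X_2] = -1.3333 / (2.9439 · 2.3629) = -1.3333 / 6.9562 = -0.1917
  r[X_2,X_2] = 1 (diagonal).

R is symmetric with unit diagonal. Assembling:

R = [[1, -0.1917],
 [-0.1917, 1]]


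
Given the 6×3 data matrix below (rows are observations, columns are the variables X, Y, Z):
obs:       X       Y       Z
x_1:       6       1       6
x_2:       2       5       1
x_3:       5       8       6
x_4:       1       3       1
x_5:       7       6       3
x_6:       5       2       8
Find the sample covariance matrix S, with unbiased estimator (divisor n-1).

Step 1 — column means:
  mean(X) = (6 + 2 + 5 + 1 + 7 + 5) / 6 = 26/6 = 4.3333
  mean(Y) = (1 + 5 + 8 + 3 + 6 + 2) / 6 = 25/6 = 4.1667
  mean(Z) = (6 + 1 + 6 + 1 + 3 + 8) / 6 = 25/6 = 4.1667

Step 2 — sample covariance S[i,j] = (1/(n-1)) · Σ_k (x_{k,i} - mean_i) · (x_{k,j} - mean_j), with n-1 = 5.
  S[X,X] = ((1.6667)·(1.6667) + (-2.3333)·(-2.3333) + (0.6667)·(0.6667) + (-3.3333)·(-3.3333) + (2.6667)·(2.6667) + (0.6667)·(0.6667)) / 5 = 27.3333/5 = 5.4667
  S[X,Y] = ((1.6667)·(-3.1667) + (-2.3333)·(0.8333) + (0.6667)·(3.8333) + (-3.3333)·(-1.1667) + (2.6667)·(1.8333) + (0.6667)·(-2.1667)) / 5 = 2.6667/5 = 0.5333
  S[X,Z] = ((1.6667)·(1.8333) + (-2.3333)·(-3.1667) + (0.6667)·(1.8333) + (-3.3333)·(-3.1667) + (2.6667)·(-1.1667) + (0.6667)·(3.8333)) / 5 = 21.6667/5 = 4.3333
  S[Y,Y] = ((-3.1667)·(-3.1667) + (0.8333)·(0.8333) + (3.8333)·(3.8333) + (-1.1667)·(-1.1667) + (1.8333)·(1.8333) + (-2.1667)·(-2.1667)) / 5 = 34.8333/5 = 6.9667
  S[Y,Z] = ((-3.1667)·(1.8333) + (0.8333)·(-3.1667) + (3.8333)·(1.8333) + (-1.1667)·(-3.1667) + (1.8333)·(-1.1667) + (-2.1667)·(3.8333)) / 5 = -8.1667/5 = -1.6333
  S[Z,Z] = ((1.8333)·(1.8333) + (-3.1667)·(-3.1667) + (1.8333)·(1.8333) + (-3.1667)·(-3.1667) + (-1.1667)·(-1.1667) + (3.8333)·(3.8333)) / 5 = 42.8333/5 = 8.5667

S is symmetric (S[j,i] = S[i,j]). Assembling:

S = [[5.4667, 0.5333, 4.3333],
 [0.5333, 6.9667, -1.6333],
 [4.3333, -1.6333, 8.5667]]


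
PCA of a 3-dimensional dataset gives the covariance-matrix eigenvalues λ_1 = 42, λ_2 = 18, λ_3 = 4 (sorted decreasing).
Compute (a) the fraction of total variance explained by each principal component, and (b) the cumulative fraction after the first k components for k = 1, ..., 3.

Step 1 — total variance = trace(Sigma) = Σ λ_i = 42 + 18 + 4 = 64.

Step 2 — fraction explained by component i = λ_i / Σ λ:
  PC1: 42/64 = 0.6562
  PC2: 18/64 = 0.2812
  PC3: 4/64 = 0.0625

Step 3 — cumulative fraction after k components = (λ_1 + ... + λ_k) / Σ λ:
  k = 1: 42/64 = 0.6562
  k = 2: (42 + 18)/64 = 60/64 = 0.9375
  k = 3: (42 + 18 + 4)/64 = 64/64 = 1

Summary (fraction, with percent):

explained: PC1 0.6562 (65.62%), PC2 0.2812 (28.12%), PC3 0.0625 (6.25%);  cumulative: 0.6562, 0.9375, 1


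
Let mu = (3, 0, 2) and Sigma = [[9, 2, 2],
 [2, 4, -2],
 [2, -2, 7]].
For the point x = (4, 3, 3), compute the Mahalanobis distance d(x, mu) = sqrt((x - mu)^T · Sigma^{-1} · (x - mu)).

Step 1 — centre the observation: (x - mu) = (1, 3, 1).

Step 2 — invert Sigma (cofactor / det for 3×3, or solve directly):
  Sigma^{-1} = [[0.1538, -0.1154, -0.0769],
 [-0.1154, 0.3782, 0.141],
 [-0.0769, 0.141, 0.2051]].

Step 3 — form the quadratic (x - mu)^T · Sigma^{-1} · (x - mu):
  Sigma^{-1} · (x - mu) = (-0.2692, 1.1603, 0.5513).
  (x - mu)^T · [Sigma^{-1} · (x - mu)] = (1)·(-0.2692) + (3)·(1.1603) + (1)·(0.5513) = 3.7628.

Step 4 — take square root: d = √(3.7628) ≈ 1.9398.

d(x, mu) = √(3.7628) ≈ 1.9398


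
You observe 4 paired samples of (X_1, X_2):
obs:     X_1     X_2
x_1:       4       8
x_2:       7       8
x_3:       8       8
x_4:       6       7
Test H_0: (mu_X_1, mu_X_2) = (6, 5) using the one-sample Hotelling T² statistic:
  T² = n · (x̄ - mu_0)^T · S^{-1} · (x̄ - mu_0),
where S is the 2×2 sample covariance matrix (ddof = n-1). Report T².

Step 1 — sample mean vector:
  mean(X_1) = (4 + 7 + 8 + 6) / 4 = 25/4 = 6.25
  mean(X_2) = (8 + 8 + 8 + 7) / 4 = 31/4 = 7.75
  x̄ = (6.25, 7.75),  deviation x̄ - mu_0 = (6.25, 7.75) - (6, 5) = (0.25, 2.75).

Step 2 — sample covariance matrix, S[i,j] = (1/(n-1)) · Σ_k (x_{k,i} - mean_i) · (x_{k,j} - mean_j), divisor n-1 = 3:
  S[X_1,X_1] = ((-2.25)·(-2.25) + (0.75)·(0.75) + (1.75)·(1.75) + (-0.25)·(-0.25)) / 3 = 8.75/3 = 2.9167
  S[X_1,X_2] = ((-2.25)·(0.25) + (0.75)·(0.25) + (1.75)·(0.25) + (-0.25)·(-0.75)) / 3 = 0.25/3 = 0.0833
  S[X_2,X_2] = ((0.25)·(0.25) + (0.25)·(0.25) + (0.25)·(0.25) + (-0.75)·(-0.75)) / 3 = 0.75/3 = 0.25
  S = [[2.9167, 0.0833],
 [0.0833, 0.25]].

Step 3 — invert S. det(S) = 2.9167·0.25 - (0.0833)² = 0.7222.
  S^{-1} = (1/det) · [[d, -b], [-b, a]] = [[0.3462, -0.1154],
 [-0.1154, 4.0385]].

Step 4 — quadratic form (x̄ - mu_0)^T · S^{-1} · (x̄ - mu_0):
  S^{-1} · (x̄ - mu_0) = (-0.2308, 11.0769),
  (x̄ - mu_0)^T · [...] = (0.25)·(-0.2308) + (2.75)·(11.0769) = 30.4038.

Step 5 — scale by n: T² = 4 · 30.4038 = 121.6154.

T² ≈ 121.6154


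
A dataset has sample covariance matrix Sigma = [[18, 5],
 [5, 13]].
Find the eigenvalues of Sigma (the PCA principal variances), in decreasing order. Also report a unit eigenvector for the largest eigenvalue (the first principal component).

Step 1 — characteristic polynomial of 2×2 Sigma:
  det(Sigma - λI) = λ² - trace · λ + det = 0.
  trace = 18 + 13 = 31, det = 18·13 - (5)² = 209.
Step 2 — discriminant:
  Δ = trace² - 4·det = 961 - 836 = 125.
Step 3 — eigenvalues:
  λ = (trace ± √Δ)/2 = (31 ± 11.1803)/2,
  λ_1 = 21.0902,  λ_2 = 9.9098.

Step 4 — unit eigenvector for λ_1: solve (Sigma - λ_1 I)v = 0. First row:
  (18 - 21.0902)·v_x + (5)·v_y = 0, i.e. (-3.0902)·v_x + (5)·v_y = 0,
  so v ∝ (b, λ_1 - a) = (5, 3.0902) = u.
  ||u|| = √((5)² + (3.0902)²) = √(34.5492) ≈ 5.8779,
  v_1 = u/||u|| ≈ (0.8507, 0.5257) (||v_1|| = 1).

λ_1 = 21.0902,  λ_2 = 9.9098;  v_1 ≈ (0.8507, 0.5257)


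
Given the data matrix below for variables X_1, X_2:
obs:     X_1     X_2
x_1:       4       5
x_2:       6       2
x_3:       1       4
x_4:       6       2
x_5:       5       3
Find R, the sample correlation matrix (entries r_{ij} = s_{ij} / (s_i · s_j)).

Step 1 — column means:
  mean(X_1) = (4 + 6 + 1 + 6 + 5) / 5 = 22/5 = 4.4
  mean(X_2) = (5 + 2 + 4 + 2 + 3) / 5 = 16/5 = 3.2

Step 2 — sample variances and covariances s[i,j] = (1/(n-1)) · Σ_k (x_{k,i} - mean_i) · (x_{k,j} - mean_j), with n-1 = 4:
  s[X_1,X_1] = ((-0.4)·(-0.4) + (1.6)·(1.6) + (-3.4)·(-3.4) + (1.6)·(1.6) + (0.6)·(0.6)) / 4 = 17.2/4 = 4.3
  s[X_1,X_2] = ((-0.4)·(1.8) + (1.6)·(-1.2) + (-3.4)·(0.8) + (1.6)·(-1.2) + (0.6)·(-0.2)) / 4 = -7.4/4 = -1.85
  s[X_2,X_2] = ((1.8)·(1.8) + (-1.2)·(-1.2) + (0.8)·(0.8) + (-1.2)·(-1.2) + (-0.2)·(-0.2)) / 4 = 6.8/4 = 1.7
  Sample standard deviations s_i = √(s[i,i]):
  s(X_1) = √(4.3) = 2.0736
  s(X_2) = √(1.7) = 1.3038

Step 3 — r_{ij} = s_{ij} / (s_i · s_j):
  r[X_1,X_1] = 1 (diagonal).
  r[X_1,X_2] = -1.85 / (2.0736 · 1.3038) = -1.85 / 2.7037 = -0.6842
  r[X_2,X_2] = 1 (diagonal).

R is symmetric with unit diagonal. Assembling:

R = [[1, -0.6842],
 [-0.6842, 1]]


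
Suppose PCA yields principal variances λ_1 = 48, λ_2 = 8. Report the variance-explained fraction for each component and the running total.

Step 1 — total variance = trace(Sigma) = Σ λ_i = 48 + 8 = 56.

Step 2 — fraction explained by component i = λ_i / Σ λ:
  PC1: 48/56 = 0.8571
  PC2: 8/56 = 0.1429

Step 3 — cumulative fraction after k components = (λ_1 + ... + λ_k) / Σ λ:
  k = 1: 48/56 = 0.8571
  k = 2: (48 + 8)/56 = 56/56 = 1

Summary (fraction, with percent):

explained: PC1 0.8571 (85.71%), PC2 0.1429 (14.29%);  cumulative: 0.8571, 1


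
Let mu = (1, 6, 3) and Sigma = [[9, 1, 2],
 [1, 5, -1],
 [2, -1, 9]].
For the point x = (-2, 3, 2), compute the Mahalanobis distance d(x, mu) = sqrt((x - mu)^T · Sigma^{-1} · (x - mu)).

Step 1 — centre the observation: (x - mu) = (-3, -3, -1).

Step 2 — invert Sigma (cofactor / det for 3×3, or solve directly):
  Sigma^{-1} = [[0.1212, -0.0303, -0.0303],
 [-0.0303, 0.2121, 0.0303],
 [-0.0303, 0.0303, 0.1212]].

Step 3 — form the quadratic (x - mu)^T · Sigma^{-1} · (x - mu):
  Sigma^{-1} · (x - mu) = (-0.2424, -0.5758, -0.1212).
  (x - mu)^T · [Sigma^{-1} · (x - mu)] = (-3)·(-0.2424) + (-3)·(-0.5758) + (-1)·(-0.1212) = 2.5758.

Step 4 — take square root: d = √(2.5758) ≈ 1.6049.

d(x, mu) = √(2.5758) ≈ 1.6049


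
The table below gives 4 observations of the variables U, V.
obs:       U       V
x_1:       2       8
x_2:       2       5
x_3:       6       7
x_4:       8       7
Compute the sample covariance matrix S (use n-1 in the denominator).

Step 1 — column means:
  mean(U) = (2 + 2 + 6 + 8) / 4 = 18/4 = 4.5
  mean(V) = (8 + 5 + 7 + 7) / 4 = 27/4 = 6.75

Step 2 — sample covariance S[i,j] = (1/(n-1)) · Σ_k (x_{k,i} - mean_i) · (x_{k,j} - mean_j), with n-1 = 3.
  S[U,U] = ((-2.5)·(-2.5) + (-2.5)·(-2.5) + (1.5)·(1.5) + (3.5)·(3.5)) / 3 = 27/3 = 9
  S[U,V] = ((-2.5)·(1.25) + (-2.5)·(-1.75) + (1.5)·(0.25) + (3.5)·(0.25)) / 3 = 2.5/3 = 0.8333
  S[V,V] = ((1.25)·(1.25) + (-1.75)·(-1.75) + (0.25)·(0.25) + (0.25)·(0.25)) / 3 = 4.75/3 = 1.5833

S is symmetric (S[j,i] = S[i,j]). Assembling:

S = [[9, 0.8333],
 [0.8333, 1.5833]]


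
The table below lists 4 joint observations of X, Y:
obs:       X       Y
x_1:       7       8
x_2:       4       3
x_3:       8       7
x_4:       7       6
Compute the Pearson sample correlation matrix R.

Step 1 — column means:
  mean(X) = (7 + 4 + 8 + 7) / 4 = 26/4 = 6.5
  mean(Y) = (8 + 3 + 7 + 6) / 4 = 24/4 = 6

Step 2 — sample variances and covariances s[i,j] = (1/(n-1)) · Σ_k (x_{k,i} - mean_i) · (x_{k,j} - mean_j), with n-1 = 3:
  s[X,X] = ((0.5)·(0.5) + (-2.5)·(-2.5) + (1.5)·(1.5) + (0.5)·(0.5)) / 3 = 9/3 = 3
  s[X,Y] = ((0.5)·(2) + (-2.5)·(-3) + (1.5)·(1) + (0.5)·(0)) / 3 = 10/3 = 3.3333
  s[Y,Y] = ((2)·(2) + (-3)·(-3) + (1)·(1) + (0)·(0)) / 3 = 14/3 = 4.6667
  Sample standard deviations s_i = √(s[i,i]):
  s(X) = √(3) = 1.7321
  s(Y) = √(4.6667) = 2.1602

Step 3 — r_{ij} = s_{ij} / (s_i · s_j):
  r[X,X] = 1 (diagonal).
  r[X,Y] = 3.3333 / (1.7321 · 2.1602) = 3.3333 / 3.7417 = 0.8909
  r[Y,Y] = 1 (diagonal).

R is symmetric with unit diagonal. Assembling:

R = [[1, 0.8909],
 [0.8909, 1]]


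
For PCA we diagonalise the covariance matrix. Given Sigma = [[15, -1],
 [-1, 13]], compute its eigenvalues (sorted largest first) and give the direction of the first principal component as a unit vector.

Step 1 — characteristic polynomial of 2×2 Sigma:
  det(Sigma - λI) = λ² - trace · λ + det = 0.
  trace = 15 + 13 = 28, det = 15·13 - (-1)² = 194.
Step 2 — discriminant:
  Δ = trace² - 4·det = 784 - 776 = 8.
Step 3 — eigenvalues:
  λ = (trace ± √Δ)/2 = (28 ± 2.8284)/2,
  λ_1 = 15.4142,  λ_2 = 12.5858.

Step 4 — unit eigenvector for λ_1: solve (Sigma - λ_1 I)v = 0. First row:
  (15 - 15.4142)·v_x + (-1)·v_y = 0, i.e. (-0.4142)·v_x + (-1)·v_y = 0,
  so v ∝ (b, λ_1 - a) = (-1, 0.4142); multiply by -1 so the first entry is positive: u = (1, -0.4142).
  ||u|| = √((1)² + (-0.4142)²) = √(1.1716) ≈ 1.0824,
  v_1 = u/||u|| ≈ (0.9239, -0.3827) (||v_1|| = 1).

λ_1 = 15.4142,  λ_2 = 12.5858;  v_1 ≈ (0.9239, -0.3827)


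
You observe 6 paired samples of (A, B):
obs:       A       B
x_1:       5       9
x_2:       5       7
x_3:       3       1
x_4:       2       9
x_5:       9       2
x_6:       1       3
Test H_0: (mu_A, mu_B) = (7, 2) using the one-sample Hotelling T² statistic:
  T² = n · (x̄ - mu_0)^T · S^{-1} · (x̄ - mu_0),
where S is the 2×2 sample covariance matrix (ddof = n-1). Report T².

Step 1 — sample mean vector:
  mean(A) = (5 + 5 + 3 + 2 + 9 + 1) / 6 = 25/6 = 4.1667
  mean(B) = (9 + 7 + 1 + 9 + 2 + 3) / 6 = 31/6 = 5.1667
  x̄ = (4.1667, 5.1667),  deviation x̄ - mu_0 = (4.1667, 5.1667) - (7, 2) = (-2.8333, 3.1667).

Step 2 — sample covariance matrix, S[i,j] = (1/(n-1)) · Σ_k (x_{k,i} - mean_i) · (x_{k,j} - mean_j), divisor n-1 = 5:
  S[A,A] = ((0.8333)·(0.8333) + (0.8333)·(0.8333) + (-1.1667)·(-1.1667) + (-2.1667)·(-2.1667) + (4.8333)·(4.8333) + (-3.1667)·(-3.1667)) / 5 = 40.8333/5 = 8.1667
  S[A,B] = ((0.8333)·(3.8333) + (0.8333)·(1.8333) + (-1.1667)·(-4.1667) + (-2.1667)·(3.8333) + (4.8333)·(-3.1667) + (-3.1667)·(-2.1667)) / 5 = -7.1667/5 = -1.4333
  S[B,B] = ((3.8333)·(3.8333) + (1.8333)·(1.8333) + (-4.1667)·(-4.1667) + (3.8333)·(3.8333) + (-3.1667)·(-3.1667) + (-2.1667)·(-2.1667)) / 5 = 64.8333/5 = 12.9667
  S = [[8.1667, -1.4333],
 [-1.4333, 12.9667]].

Step 3 — invert S. det(S) = 8.1667·12.9667 - (-1.4333)² = 103.84.
  S^{-1} = (1/det) · [[d, -b], [-b, a]] = [[0.1249, 0.0138],
 [0.0138, 0.0786]].

Step 4 — quadratic form (x̄ - mu_0)^T · S^{-1} · (x̄ - mu_0):
  S^{-1} · (x̄ - mu_0) = (-0.3101, 0.2099),
  (x̄ - mu_0)^T · [...] = (-2.8333)·(-0.3101) + (3.1667)·(0.2099) = 1.5434.

Step 5 — scale by n: T² = 6 · 1.5434 = 9.2604.

T² ≈ 9.2604


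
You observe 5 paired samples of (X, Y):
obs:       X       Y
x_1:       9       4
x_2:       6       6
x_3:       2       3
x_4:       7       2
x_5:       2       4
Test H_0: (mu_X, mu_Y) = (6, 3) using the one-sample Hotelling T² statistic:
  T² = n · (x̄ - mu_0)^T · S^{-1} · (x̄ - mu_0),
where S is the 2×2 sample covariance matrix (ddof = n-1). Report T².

Step 1 — sample mean vector:
  mean(X) = (9 + 6 + 2 + 7 + 2) / 5 = 26/5 = 5.2
  mean(Y) = (4 + 6 + 3 + 2 + 4) / 5 = 19/5 = 3.8
  x̄ = (5.2, 3.8),  deviation x̄ - mu_0 = (5.2, 3.8) - (6, 3) = (-0.8, 0.8).

Step 2 — sample covariance matrix, S[i,j] = (1/(n-1)) · Σ_k (x_{k,i} - mean_i) · (x_{k,j} - mean_j), divisor n-1 = 4:
  S[X,X] = ((3.8)·(3.8) + (0.8)·(0.8) + (-3.2)·(-3.2) + (1.8)·(1.8) + (-3.2)·(-3.2)) / 4 = 38.8/4 = 9.7
  S[X,Y] = ((3.8)·(0.2) + (0.8)·(2.2) + (-3.2)·(-0.8) + (1.8)·(-1.8) + (-3.2)·(0.2)) / 4 = 1.2/4 = 0.3
  S[Y,Y] = ((0.2)·(0.2) + (2.2)·(2.2) + (-0.8)·(-0.8) + (-1.8)·(-1.8) + (0.2)·(0.2)) / 4 = 8.8/4 = 2.2
  S = [[9.7, 0.3],
 [0.3, 2.2]].

Step 3 — invert S. det(S) = 9.7·2.2 - (0.3)² = 21.25.
  S^{-1} = (1/det) · [[d, -b], [-b, a]] = [[0.1035, -0.0141],
 [-0.0141, 0.4565]].

Step 4 — quadratic form (x̄ - mu_0)^T · S^{-1} · (x̄ - mu_0):
  S^{-1} · (x̄ - mu_0) = (-0.0941, 0.3765),
  (x̄ - mu_0)^T · [...] = (-0.8)·(-0.0941) + (0.8)·(0.3765) = 0.3765.

Step 5 — scale by n: T² = 5 · 0.3765 = 1.8824.

T² ≈ 1.8824


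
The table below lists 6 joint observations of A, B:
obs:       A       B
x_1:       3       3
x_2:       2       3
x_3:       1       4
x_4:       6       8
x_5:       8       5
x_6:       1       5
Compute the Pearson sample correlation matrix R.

Step 1 — column means:
  mean(A) = (3 + 2 + 1 + 6 + 8 + 1) / 6 = 21/6 = 3.5
  mean(B) = (3 + 3 + 4 + 8 + 5 + 5) / 6 = 28/6 = 4.6667

Step 2 — sample variances and covariances s[i,j] = (1/(n-1)) · Σ_k (x_{k,i} - mean_i) · (x_{k,j} - mean_j), with n-1 = 5:
  s[A,A] = ((-0.5)·(-0.5) + (-1.5)·(-1.5) + (-2.5)·(-2.5) + (2.5)·(2.5) + (4.5)·(4.5) + (-2.5)·(-2.5)) / 5 = 41.5/5 = 8.3
  s[A,B] = ((-0.5)·(-1.6667) + (-1.5)·(-1.6667) + (-2.5)·(-0.6667) + (2.5)·(3.3333) + (4.5)·(0.3333) + (-2.5)·(0.3333)) / 5 = 14/5 = 2.8
  s[B,B] = ((-1.6667)·(-1.6667) + (-1.6667)·(-1.6667) + (-0.6667)·(-0.6667) + (3.3333)·(3.3333) + (0.3333)·(0.3333) + (0.3333)·(0.3333)) / 5 = 17.3333/5 = 3.4667
  Sample standard deviations s_i = √(s[i,i]):
  s(A) = √(8.3) = 2.881
  s(B) = √(3.4667) = 1.8619

Step 3 — r_{ij} = s_{ij} / (s_i · s_j):
  r[A,A] = 1 (diagonal).
  r[A,B] = 2.8 / (2.881 · 1.8619) = 2.8 / 5.3641 = 0.522
  r[B,B] = 1 (diagonal).

R is symmetric with unit diagonal. Assembling:

R = [[1, 0.522],
 [0.522, 1]]


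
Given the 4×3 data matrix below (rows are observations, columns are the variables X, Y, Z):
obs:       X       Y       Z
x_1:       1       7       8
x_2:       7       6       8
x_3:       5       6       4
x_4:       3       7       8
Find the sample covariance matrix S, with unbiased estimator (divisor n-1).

Step 1 — column means:
  mean(X) = (1 + 7 + 5 + 3) / 4 = 16/4 = 4
  mean(Y) = (7 + 6 + 6 + 7) / 4 = 26/4 = 6.5
  mean(Z) = (8 + 8 + 4 + 8) / 4 = 28/4 = 7

Step 2 — sample covariance S[i,j] = (1/(n-1)) · Σ_k (x_{k,i} - mean_i) · (x_{k,j} - mean_j), with n-1 = 3.
  S[X,X] = ((-3)·(-3) + (3)·(3) + (1)·(1) + (-1)·(-1)) / 3 = 20/3 = 6.6667
  S[X,Y] = ((-3)·(0.5) + (3)·(-0.5) + (1)·(-0.5) + (-1)·(0.5)) / 3 = -4/3 = -1.3333
  S[X,Z] = ((-3)·(1) + (3)·(1) + (1)·(-3) + (-1)·(1)) / 3 = -4/3 = -1.3333
  S[Y,Y] = ((0.5)·(0.5) + (-0.5)·(-0.5) + (-0.5)·(-0.5) + (0.5)·(0.5)) / 3 = 1/3 = 0.3333
  S[Y,Z] = ((0.5)·(1) + (-0.5)·(1) + (-0.5)·(-3) + (0.5)·(1)) / 3 = 2/3 = 0.6667
  S[Z,Z] = ((1)·(1) + (1)·(1) + (-3)·(-3) + (1)·(1)) / 3 = 12/3 = 4

S is symmetric (S[j,i] = S[i,j]). Assembling:

S = [[6.6667, -1.3333, -1.3333],
 [-1.3333, 0.3333, 0.6667],
 [-1.3333, 0.6667, 4]]


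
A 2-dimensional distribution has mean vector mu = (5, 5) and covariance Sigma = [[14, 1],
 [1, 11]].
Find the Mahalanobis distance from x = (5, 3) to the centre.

Step 1 — centre the observation: (x - mu) = (0, -2).

Step 2 — invert Sigma. det(Sigma) = 14·11 - (1)² = 153.
  Sigma^{-1} = (1/det) · [[d, -b], [-b, a]] = [[0.0719, -0.0065],
 [-0.0065, 0.0915]].

Step 3 — form the quadratic (x - mu)^T · Sigma^{-1} · (x - mu):
  Sigma^{-1} · (x - mu) = (0.0131, -0.183).
  (x - mu)^T · [Sigma^{-1} · (x - mu)] = (0)·(0.0131) + (-2)·(-0.183) = 0.366.

Step 4 — take square root: d = √(0.366) ≈ 0.605.

d(x, mu) = √(0.366) ≈ 0.605


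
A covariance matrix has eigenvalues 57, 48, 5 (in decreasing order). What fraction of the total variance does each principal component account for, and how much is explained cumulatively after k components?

Step 1 — total variance = trace(Sigma) = Σ λ_i = 57 + 48 + 5 = 110.

Step 2 — fraction explained by component i = λ_i / Σ λ:
  PC1: 57/110 = 0.5182
  PC2: 48/110 = 0.4364
  PC3: 5/110 = 0.0455

Step 3 — cumulative fraction after k components = (λ_1 + ... + λ_k) / Σ λ:
  k = 1: 57/110 = 0.5182
  k = 2: (57 + 48)/110 = 105/110 = 0.9545
  k = 3: (57 + 48 + 5)/110 = 110/110 = 1

Summary (fraction, with percent):

explained: PC1 0.5182 (51.82%), PC2 0.4364 (43.64%), PC3 0.0455 (4.55%);  cumulative: 0.5182, 0.9545, 1


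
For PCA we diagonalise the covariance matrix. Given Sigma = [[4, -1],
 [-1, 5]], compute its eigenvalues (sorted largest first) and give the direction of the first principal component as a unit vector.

Step 1 — characteristic polynomial of 2×2 Sigma:
  det(Sigma - λI) = λ² - trace · λ + det = 0.
  trace = 4 + 5 = 9, det = 4·5 - (-1)² = 19.
Step 2 — discriminant:
  Δ = trace² - 4·det = 81 - 76 = 5.
Step 3 — eigenvalues:
  λ = (trace ± √Δ)/2 = (9 ± 2.2361)/2,
  λ_1 = 5.618,  λ_2 = 3.382.

Step 4 — unit eigenvector for λ_1: solve (Sigma - λ_1 I)v = 0. First row:
  (4 - 5.618)·v_x + (-1)·v_y = 0, i.e. (-1.618)·v_x + (-1)·v_y = 0,
  so v ∝ (b, λ_1 - a) = (-1, 1.618); multiply by -1 so the first entry is positive: u = (1, -1.618).
  ||u|| = √((1)² + (-1.618)²) = √(3.618) ≈ 1.9021,
  v_1 = u/||u|| ≈ (0.5257, -0.8507) (||v_1|| = 1).

λ_1 = 5.618,  λ_2 = 3.382;  v_1 ≈ (0.5257, -0.8507)


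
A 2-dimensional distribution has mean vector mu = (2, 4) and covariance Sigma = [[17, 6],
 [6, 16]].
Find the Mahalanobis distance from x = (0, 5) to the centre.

Step 1 — centre the observation: (x - mu) = (-2, 1).

Step 2 — invert Sigma. det(Sigma) = 17·16 - (6)² = 236.
  Sigma^{-1} = (1/det) · [[d, -b], [-b, a]] = [[0.0678, -0.0254],
 [-0.0254, 0.072]].

Step 3 — form the quadratic (x - mu)^T · Sigma^{-1} · (x - mu):
  Sigma^{-1} · (x - mu) = (-0.161, 0.1229).
  (x - mu)^T · [Sigma^{-1} · (x - mu)] = (-2)·(-0.161) + (1)·(0.1229) = 0.4449.

Step 4 — take square root: d = √(0.4449) ≈ 0.667.

d(x, mu) = √(0.4449) ≈ 0.667


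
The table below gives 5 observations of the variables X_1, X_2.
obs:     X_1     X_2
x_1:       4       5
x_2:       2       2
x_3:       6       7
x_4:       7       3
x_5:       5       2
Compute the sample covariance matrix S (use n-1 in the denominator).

Step 1 — column means:
  mean(X_1) = (4 + 2 + 6 + 7 + 5) / 5 = 24/5 = 4.8
  mean(X_2) = (5 + 2 + 7 + 3 + 2) / 5 = 19/5 = 3.8

Step 2 — sample covariance S[i,j] = (1/(n-1)) · Σ_k (x_{k,i} - mean_i) · (x_{k,j} - mean_j), with n-1 = 4.
  S[X_1,X_1] = ((-0.8)·(-0.8) + (-2.8)·(-2.8) + (1.2)·(1.2) + (2.2)·(2.2) + (0.2)·(0.2)) / 4 = 14.8/4 = 3.7
  S[X_1,X_2] = ((-0.8)·(1.2) + (-2.8)·(-1.8) + (1.2)·(3.2) + (2.2)·(-0.8) + (0.2)·(-1.8)) / 4 = 5.8/4 = 1.45
  S[X_2,X_2] = ((1.2)·(1.2) + (-1.8)·(-1.8) + (3.2)·(3.2) + (-0.8)·(-0.8) + (-1.8)·(-1.8)) / 4 = 18.8/4 = 4.7

S is symmetric (S[j,i] = S[i,j]). Assembling:

S = [[3.7, 1.45],
 [1.45, 4.7]]


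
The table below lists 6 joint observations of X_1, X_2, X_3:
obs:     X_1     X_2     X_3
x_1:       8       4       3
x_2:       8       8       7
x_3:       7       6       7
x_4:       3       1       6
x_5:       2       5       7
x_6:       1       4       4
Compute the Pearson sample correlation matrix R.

Step 1 — column means:
  mean(X_1) = (8 + 8 + 7 + 3 + 2 + 1) / 6 = 29/6 = 4.8333
  mean(X_2) = (4 + 8 + 6 + 1 + 5 + 4) / 6 = 28/6 = 4.6667
  mean(X_3) = (3 + 7 + 7 + 6 + 7 + 4) / 6 = 34/6 = 5.6667

Step 2 — sample variances and covariances s[i,j] = (1/(n-1)) · Σ_k (x_{k,i} - mean_i) · (x_{k,j} - mean_j), with n-1 = 5:
  s[X_1,X_1] = ((3.1667)·(3.1667) + (3.1667)·(3.1667) + (2.1667)·(2.1667) + (-1.8333)·(-1.8333) + (-2.8333)·(-2.8333) + (-3.8333)·(-3.8333)) / 5 = 50.8333/5 = 10.1667
  s[X_1,X_2] = ((3.1667)·(-0.6667) + (3.1667)·(3.3333) + (2.1667)·(1.3333) + (-1.8333)·(-3.6667) + (-2.8333)·(0.3333) + (-3.8333)·(-0.6667)) / 5 = 19.6667/5 = 3.9333
  s[X_1,X_3] = ((3.1667)·(-2.6667) + (3.1667)·(1.3333) + (2.1667)·(1.3333) + (-1.8333)·(0.3333) + (-2.8333)·(1.3333) + (-3.8333)·(-1.6667)) / 5 = 0.6667/5 = 0.1333
  s[X_2,X_2] = ((-0.6667)·(-0.6667) + (3.3333)·(3.3333) + (1.3333)·(1.3333) + (-3.6667)·(-3.6667) + (0.3333)·(0.3333) + (-0.6667)·(-0.6667)) / 5 = 27.3333/5 = 5.4667
  s[X_2,X_3] = ((-0.6667)·(-2.6667) + (3.3333)·(1.3333) + (1.3333)·(1.3333) + (-3.6667)·(0.3333) + (0.3333)·(1.3333) + (-0.6667)·(-1.6667)) / 5 = 8.3333/5 = 1.6667
  s[X_3,X_3] = ((-2.6667)·(-2.6667) + (1.3333)·(1.3333) + (1.3333)·(1.3333) + (0.3333)·(0.3333) + (1.3333)·(1.3333) + (-1.6667)·(-1.6667)) / 5 = 15.3333/5 = 3.0667
  Sample standard deviations s_i = √(s[i,i]):
  s(X_1) = √(10.1667) = 3.1885
  s(X_2) = √(5.4667) = 2.3381
  s(X_3) = √(3.0667) = 1.7512

Step 3 — r_{ij} = s_{ij} / (s_i · s_j):
  r[X_1,X_1] = 1 (diagonal).
  r[X_1,X_2] = 3.9333 / (3.1885 · 2.3381) = 3.9333 / 7.4551 = 0.5276
  r[X_1,X_3] = 0.1333 / (3.1885 · 1.7512) = 0.1333 / 5.5837 = 0.0239
  r[X_2,X_2] = 1 (diagonal).
  r[X_2,X_3] = 1.6667 / (2.3381 · 1.7512) = 1.6667 / 4.0944 = 0.4071
  r[X_3,X_3] = 1 (diagonal).

R is symmetric with unit diagonal. Assembling:

R = [[1, 0.5276, 0.0239],
 [0.5276, 1, 0.4071],
 [0.0239, 0.4071, 1]]


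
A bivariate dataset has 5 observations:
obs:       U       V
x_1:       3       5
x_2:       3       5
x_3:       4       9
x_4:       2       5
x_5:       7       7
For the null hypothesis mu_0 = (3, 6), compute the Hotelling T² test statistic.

Step 1 — sample mean vector:
  mean(U) = (3 + 3 + 4 + 2 + 7) / 5 = 19/5 = 3.8
  mean(V) = (5 + 5 + 9 + 5 + 7) / 5 = 31/5 = 6.2
  x̄ = (3.8, 6.2),  deviation x̄ - mu_0 = (3.8, 6.2) - (3, 6) = (0.8, 0.2).

Step 2 — sample covariance matrix, S[i,j] = (1/(n-1)) · Σ_k (x_{k,i} - mean_i) · (x_{k,j} - mean_j), divisor n-1 = 4:
  S[U,U] = ((-0.8)·(-0.8) + (-0.8)·(-0.8) + (0.2)·(0.2) + (-1.8)·(-1.8) + (3.2)·(3.2)) / 4 = 14.8/4 = 3.7
  S[U,V] = ((-0.8)·(-1.2) + (-0.8)·(-1.2) + (0.2)·(2.8) + (-1.8)·(-1.2) + (3.2)·(0.8)) / 4 = 7.2/4 = 1.8
  S[V,V] = ((-1.2)·(-1.2) + (-1.2)·(-1.2) + (2.8)·(2.8) + (-1.2)·(-1.2) + (0.8)·(0.8)) / 4 = 12.8/4 = 3.2
  S = [[3.7, 1.8],
 [1.8, 3.2]].

Step 3 — invert S. det(S) = 3.7·3.2 - (1.8)² = 8.6.
  S^{-1} = (1/det) · [[d, -b], [-b, a]] = [[0.3721, -0.2093],
 [-0.2093, 0.4302]].

Step 4 — quadratic form (x̄ - mu_0)^T · S^{-1} · (x̄ - mu_0):
  S^{-1} · (x̄ - mu_0) = (0.2558, -0.0814),
  (x̄ - mu_0)^T · [...] = (0.8)·(0.2558) + (0.2)·(-0.0814) = 0.1884.

Step 5 — scale by n: T² = 5 · 0.1884 = 0.9419.

T² ≈ 0.9419


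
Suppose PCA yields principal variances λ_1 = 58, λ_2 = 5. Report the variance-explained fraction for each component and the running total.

Step 1 — total variance = trace(Sigma) = Σ λ_i = 58 + 5 = 63.

Step 2 — fraction explained by component i = λ_i / Σ λ:
  PC1: 58/63 = 0.9206
  PC2: 5/63 = 0.0794

Step 3 — cumulative fraction after k components = (λ_1 + ... + λ_k) / Σ λ:
  k = 1: 58/63 = 0.9206
  k = 2: (58 + 5)/63 = 63/63 = 1

Summary (fraction, with percent):

explained: PC1 0.9206 (92.06%), PC2 0.0794 (7.94%);  cumulative: 0.9206, 1


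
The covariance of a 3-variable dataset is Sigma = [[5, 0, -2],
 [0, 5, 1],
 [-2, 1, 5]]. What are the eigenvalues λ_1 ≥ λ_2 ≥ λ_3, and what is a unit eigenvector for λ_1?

Step 1 — characteristic polynomial p(λ) = det(λI - Sigma) = λ³ - tr·λ² + c_1·λ - det, where tr = trace, c_1 = sum of the principal 2×2 minors, det = det(Sigma):
  tr = 5 + 5 + 5 = 15,
  c_1 = (5·5 - (0)²) + (5·5 - (-2)²) + (5·5 - (1)²) = 25 + 21 + 24 = 70,
  det = 5·(5·5 - (1)²) - (0)·((0)·5 - (1)·(-2)) + (-2)·((0)·(1) - 5·(-2)) = 5·(24) - (0)·(2) + (-2)·(10) = 100.
  So p(λ) = λ³ - 15λ² + 70λ - 100.
Step 2 — look for an integer root (rational root theorem: any rational root is an integer divisor of 100). Testing λ = 5:
  p(5) = 125 - 375 + 350 - 100 = 0  ✓
  Dividing out (λ - 5): p(λ) = (λ - 5)(λ² - 10λ + 20).
Step 3 — remaining eigenvalues from the quadratic λ² - 10λ + 20 = 0:
  Δ = 10² - 4·20 = 100 - 80 = 20,  λ = (10 ± √20)/2 = (10 ± 4.4721)/2 ≈ 7.2361 or 2.7639.
  Sorted: λ_1 = 7.2361,  λ_2 = 5,  λ_3 = 2.7639  (check: sum = 15 = tr ✓).

Step 4 — unit eigenvector for λ_1 ≈ 7.2361: v spans the null space of (Sigma - λ_1 I), whose rows are
  r_1 = (-2.2361, 0, -2),  r_2 = (0, -2.2361, 1),  r_3 = (-2, 1, -2.2361).
  v is orthogonal to every row, so take v ∝ r_1 × r_2 = ((0)·(1) - (-2)·(-2.2361), (-2)·(0) - (-2.2361)·(1), (-2.2361)·(-2.2361) - (0)·(0)) ≈ (-4.4721, 2.2361, 5).
  Rescale (multiply by -1 so the first nonzero entry is positive): u = (4.4721, -2.2361, -5).
  ||u|| = √((4.4721)² + (-2.2361)² + (-5)²) = √(50) ≈ 7.0711,  v_1 = u/||u|| ≈ (0.6325, -0.3162, -0.7071) (||v_1|| = 1).

λ_1 = 7.2361,  λ_2 = 5,  λ_3 = 2.7639;  v_1 ≈ (0.6325, -0.3162, -0.7071)


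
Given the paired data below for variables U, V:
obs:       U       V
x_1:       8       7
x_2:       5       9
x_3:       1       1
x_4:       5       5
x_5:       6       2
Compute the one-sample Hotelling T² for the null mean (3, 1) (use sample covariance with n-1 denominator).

Step 1 — sample mean vector:
  mean(U) = (8 + 5 + 1 + 5 + 6) / 5 = 25/5 = 5
  mean(V) = (7 + 9 + 1 + 5 + 2) / 5 = 24/5 = 4.8
  x̄ = (5, 4.8),  deviation x̄ - mu_0 = (5, 4.8) - (3, 1) = (2, 3.8).

Step 2 — sample covariance matrix, S[i,j] = (1/(n-1)) · Σ_k (x_{k,i} - mean_i) · (x_{k,j} - mean_j), divisor n-1 = 4:
  S[U,U] = ((3)·(3) + (0)·(0) + (-4)·(-4) + (0)·(0) + (1)·(1)) / 4 = 26/4 = 6.5
  S[U,V] = ((3)·(2.2) + (0)·(4.2) + (-4)·(-3.8) + (0)·(0.2) + (1)·(-2.8)) / 4 = 19/4 = 4.75
  S[V,V] = ((2.2)·(2.2) + (4.2)·(4.2) + (-3.8)·(-3.8) + (0.2)·(0.2) + (-2.8)·(-2.8)) / 4 = 44.8/4 = 11.2
  S = [[6.5, 4.75],
 [4.75, 11.2]].

Step 3 — invert S. det(S) = 6.5·11.2 - (4.75)² = 50.2375.
  S^{-1} = (1/det) · [[d, -b], [-b, a]] = [[0.2229, -0.0946],
 [-0.0946, 0.1294]].

Step 4 — quadratic form (x̄ - mu_0)^T · S^{-1} · (x̄ - mu_0):
  S^{-1} · (x̄ - mu_0) = (0.0866, 0.3026),
  (x̄ - mu_0)^T · [...] = (2)·(0.0866) + (3.8)·(0.3026) = 1.3229.

Step 5 — scale by n: T² = 5 · 1.3229 = 6.6146.

T² ≈ 6.6146


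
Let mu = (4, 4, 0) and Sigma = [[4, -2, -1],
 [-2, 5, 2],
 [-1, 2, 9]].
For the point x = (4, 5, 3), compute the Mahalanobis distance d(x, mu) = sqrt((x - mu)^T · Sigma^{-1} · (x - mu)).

Step 1 — centre the observation: (x - mu) = (0, 1, 3).

Step 2 — invert Sigma (cofactor / det for 3×3, or solve directly):
  Sigma^{-1} = [[0.313, 0.1221, 0.0076],
 [0.1221, 0.2672, -0.0458],
 [0.0076, -0.0458, 0.1221]].

Step 3 — form the quadratic (x - mu)^T · Sigma^{-1} · (x - mu):
  Sigma^{-1} · (x - mu) = (0.145, 0.1298, 0.3206).
  (x - mu)^T · [Sigma^{-1} · (x - mu)] = (0)·(0.145) + (1)·(0.1298) + (3)·(0.3206) = 1.0916.

Step 4 — take square root: d = √(1.0916) ≈ 1.0448.

d(x, mu) = √(1.0916) ≈ 1.0448


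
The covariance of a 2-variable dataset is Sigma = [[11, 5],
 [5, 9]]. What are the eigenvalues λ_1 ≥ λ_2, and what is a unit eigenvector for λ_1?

Step 1 — characteristic polynomial of 2×2 Sigma:
  det(Sigma - λI) = λ² - trace · λ + det = 0.
  trace = 11 + 9 = 20, det = 11·9 - (5)² = 74.
Step 2 — discriminant:
  Δ = trace² - 4·det = 400 - 296 = 104.
Step 3 — eigenvalues:
  λ = (trace ± √Δ)/2 = (20 ± 10.198)/2,
  λ_1 = 15.099,  λ_2 = 4.901.

Step 4 — unit eigenvector for λ_1: solve (Sigma - λ_1 I)v = 0. First row:
  (11 - 15.099)·v_x + (5)·v_y = 0, i.e. (-4.099)·v_x + (5)·v_y = 0,
  so v ∝ (b, λ_1 - a) = (5, 4.099) = u.
  ||u|| = √((5)² + (4.099)²) = √(41.802) ≈ 6.4654,
  v_1 = u/||u|| ≈ (0.7733, 0.634) (||v_1|| = 1).

λ_1 = 15.099,  λ_2 = 4.901;  v_1 ≈ (0.7733, 0.634)


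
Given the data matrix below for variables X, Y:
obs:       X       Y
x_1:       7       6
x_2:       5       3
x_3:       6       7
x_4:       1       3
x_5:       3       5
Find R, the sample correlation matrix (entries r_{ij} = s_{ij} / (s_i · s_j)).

Step 1 — column means:
  mean(X) = (7 + 5 + 6 + 1 + 3) / 5 = 22/5 = 4.4
  mean(Y) = (6 + 3 + 7 + 3 + 5) / 5 = 24/5 = 4.8

Step 2 — sample variances and covariances s[i,j] = (1/(n-1)) · Σ_k (x_{k,i} - mean_i) · (x_{k,j} - mean_j), with n-1 = 4:
  s[X,X] = ((2.6)·(2.6) + (0.6)·(0.6) + (1.6)·(1.6) + (-3.4)·(-3.4) + (-1.4)·(-1.4)) / 4 = 23.2/4 = 5.8
  s[X,Y] = ((2.6)·(1.2) + (0.6)·(-1.8) + (1.6)·(2.2) + (-3.4)·(-1.8) + (-1.4)·(0.2)) / 4 = 11.4/4 = 2.85
  s[Y,Y] = ((1.2)·(1.2) + (-1.8)·(-1.8) + (2.2)·(2.2) + (-1.8)·(-1.8) + (0.2)·(0.2)) / 4 = 12.8/4 = 3.2
  Sample standard deviations s_i = √(s[i,i]):
  s(X) = √(5.8) = 2.4083
  s(Y) = √(3.2) = 1.7889

Step 3 — r_{ij} = s_{ij} / (s_i · s_j):
  r[X,X] = 1 (diagonal).
  r[X,Y] = 2.85 / (2.4083 · 1.7889) = 2.85 / 4.3081 = 0.6615
  r[Y,Y] = 1 (diagonal).

R is symmetric with unit diagonal. Assembling:

R = [[1, 0.6615],
 [0.6615, 1]]


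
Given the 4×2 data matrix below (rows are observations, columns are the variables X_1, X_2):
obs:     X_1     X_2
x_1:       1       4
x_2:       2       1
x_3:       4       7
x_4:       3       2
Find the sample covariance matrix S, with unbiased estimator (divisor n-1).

Step 1 — column means:
  mean(X_1) = (1 + 2 + 4 + 3) / 4 = 10/4 = 2.5
  mean(X_2) = (4 + 1 + 7 + 2) / 4 = 14/4 = 3.5

Step 2 — sample covariance S[i,j] = (1/(n-1)) · Σ_k (x_{k,i} - mean_i) · (x_{k,j} - mean_j), with n-1 = 3.
  S[X_1,X_1] = ((-1.5)·(-1.5) + (-0.5)·(-0.5) + (1.5)·(1.5) + (0.5)·(0.5)) / 3 = 5/3 = 1.6667
  S[X_1,X_2] = ((-1.5)·(0.5) + (-0.5)·(-2.5) + (1.5)·(3.5) + (0.5)·(-1.5)) / 3 = 5/3 = 1.6667
  S[X_2,X_2] = ((0.5)·(0.5) + (-2.5)·(-2.5) + (3.5)·(3.5) + (-1.5)·(-1.5)) / 3 = 21/3 = 7

S is symmetric (S[j,i] = S[i,j]). Assembling:

S = [[1.6667, 1.6667],
 [1.6667, 7]]


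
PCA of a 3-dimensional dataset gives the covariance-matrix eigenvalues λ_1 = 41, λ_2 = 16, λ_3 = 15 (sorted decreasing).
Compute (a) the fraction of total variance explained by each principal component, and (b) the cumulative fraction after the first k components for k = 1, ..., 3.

Step 1 — total variance = trace(Sigma) = Σ λ_i = 41 + 16 + 15 = 72.

Step 2 — fraction explained by component i = λ_i / Σ λ:
  PC1: 41/72 = 0.5694
  PC2: 16/72 = 0.2222
  PC3: 15/72 = 0.2083

Step 3 — cumulative fraction after k components = (λ_1 + ... + λ_k) / Σ λ:
  k = 1: 41/72 = 0.5694
  k = 2: (41 + 16)/72 = 57/72 = 0.7917
  k = 3: (41 + 16 + 15)/72 = 72/72 = 1

Summary (fraction, with percent):

explained: PC1 0.5694 (56.94%), PC2 0.2222 (22.22%), PC3 0.2083 (20.83%);  cumulative: 0.5694, 0.7917, 1


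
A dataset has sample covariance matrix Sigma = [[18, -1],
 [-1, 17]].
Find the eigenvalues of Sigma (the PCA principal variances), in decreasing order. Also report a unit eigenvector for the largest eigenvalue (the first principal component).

Step 1 — characteristic polynomial of 2×2 Sigma:
  det(Sigma - λI) = λ² - trace · λ + det = 0.
  trace = 18 + 17 = 35, det = 18·17 - (-1)² = 305.
Step 2 — discriminant:
  Δ = trace² - 4·det = 1225 - 1220 = 5.
Step 3 — eigenvalues:
  λ = (trace ± √Δ)/2 = (35 ± 2.2361)/2,
  λ_1 = 18.618,  λ_2 = 16.382.

Step 4 — unit eigenvector for λ_1: solve (Sigma - λ_1 I)v = 0. First row:
  (18 - 18.618)·v_x + (-1)·v_y = 0, i.e. (-0.618)·v_x + (-1)·v_y = 0,
  so v ∝ (b, λ_1 - a) = (-1, 0.618); multiply by -1 so the first entry is positive: u = (1, -0.618).
  ||u|| = √((1)² + (-0.618)²) = √(1.382) ≈ 1.1756,
  v_1 = u/||u|| ≈ (0.8507, -0.5257) (||v_1|| = 1).

λ_1 = 18.618,  λ_2 = 16.382;  v_1 ≈ (0.8507, -0.5257)


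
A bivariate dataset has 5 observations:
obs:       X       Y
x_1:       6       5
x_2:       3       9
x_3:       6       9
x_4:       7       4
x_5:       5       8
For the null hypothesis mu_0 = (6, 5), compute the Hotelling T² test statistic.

Step 1 — sample mean vector:
  mean(X) = (6 + 3 + 6 + 7 + 5) / 5 = 27/5 = 5.4
  mean(Y) = (5 + 9 + 9 + 4 + 8) / 5 = 35/5 = 7
  x̄ = (5.4, 7),  deviation x̄ - mu_0 = (5.4, 7) - (6, 5) = (-0.6, 2).

Step 2 — sample covariance matrix, S[i,j] = (1/(n-1)) · Σ_k (x_{k,i} - mean_i) · (x_{k,j} - mean_j), divisor n-1 = 4:
  S[X,X] = ((0.6)·(0.6) + (-2.4)·(-2.4) + (0.6)·(0.6) + (1.6)·(1.6) + (-0.4)·(-0.4)) / 4 = 9.2/4 = 2.3
  S[X,Y] = ((0.6)·(-2) + (-2.4)·(2) + (0.6)·(2) + (1.6)·(-3) + (-0.4)·(1)) / 4 = -10/4 = -2.5
  S[Y,Y] = ((-2)·(-2) + (2)·(2) + (2)·(2) + (-3)·(-3) + (1)·(1)) / 4 = 22/4 = 5.5
  S = [[2.3, -2.5],
 [-2.5, 5.5]].

Step 3 — invert S. det(S) = 2.3·5.5 - (-2.5)² = 6.4.
  S^{-1} = (1/det) · [[d, -b], [-b, a]] = [[0.8594, 0.3906],
 [0.3906, 0.3594]].

Step 4 — quadratic form (x̄ - mu_0)^T · S^{-1} · (x̄ - mu_0):
  S^{-1} · (x̄ - mu_0) = (0.2656, 0.4844),
  (x̄ - mu_0)^T · [...] = (-0.6)·(0.2656) + (2)·(0.4844) = 0.8094.

Step 5 — scale by n: T² = 5 · 0.8094 = 4.0469.

T² ≈ 4.0469
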